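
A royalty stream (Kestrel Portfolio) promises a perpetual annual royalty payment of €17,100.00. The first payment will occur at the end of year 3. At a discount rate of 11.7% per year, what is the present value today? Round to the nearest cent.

€117139.64

Value at end of year 2: C / r = €17,100.00 / 0.117 = €146,153.8462
Discount to today: PV = €146,153.8462 / (1 + 0.117)^2 = €146,153.8462 / 1.247689 = €117,139.64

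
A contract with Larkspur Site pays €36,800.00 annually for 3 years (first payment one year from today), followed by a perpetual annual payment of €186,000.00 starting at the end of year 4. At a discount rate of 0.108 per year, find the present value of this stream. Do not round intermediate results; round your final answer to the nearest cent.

PV of 3-year annuity: €36,800.00 × [1 − (1+0.108)^−3] / 0.108 = 90242.44125
Perpetuity value at year 3: €186,000.00 / 0.108 = 1722222.22222
PV of perpetuity: 1722222.22222 / (1+0.108)^3 = 1266105.53549
Total PV = 90242.44125 + 1266105.53549 = 1356347.97674

€1356347.98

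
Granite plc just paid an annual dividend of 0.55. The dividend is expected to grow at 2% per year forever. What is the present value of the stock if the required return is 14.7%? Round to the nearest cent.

4.42

D₁ = D₀ × (1 + g) = 0.55 × 1.02 = 0.5610
Growing perpetuity: P = D₁ / (r − g) = 0.5610 / (0.147 − 0.02) = 4.42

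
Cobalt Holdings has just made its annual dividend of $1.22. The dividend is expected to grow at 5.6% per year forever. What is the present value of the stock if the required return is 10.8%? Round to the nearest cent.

D₁ = D₀ × (1 + g) = $1.22 × 1.056 = $1.2883
Growing perpetuity: P = D₁ / (r − g) = $1.2883 / (0.108 − 0.056) = $24.78

$24.78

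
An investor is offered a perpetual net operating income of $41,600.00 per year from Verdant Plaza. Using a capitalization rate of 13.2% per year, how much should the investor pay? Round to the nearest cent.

$315151.52

Level perpetuity: PV = C / r = $41,600.00 / 0.132 = $315,151.52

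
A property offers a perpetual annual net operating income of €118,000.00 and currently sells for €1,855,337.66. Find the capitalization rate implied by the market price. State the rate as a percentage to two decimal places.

6.36%

P = C/r ⇒ r = C/P = €118,000.00/€1,855,337.66 = 0.063600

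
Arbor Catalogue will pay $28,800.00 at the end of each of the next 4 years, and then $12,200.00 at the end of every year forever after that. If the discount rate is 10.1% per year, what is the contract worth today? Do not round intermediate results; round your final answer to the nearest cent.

PV of 4-year annuity: $28,800.00 × [1 − (1+0.101)^−4] / 0.101 = 91094.85494
Perpetuity value at year 4: $12,200.00 / 0.101 = 120792.07921
PV of perpetuity: 120792.07921 / (1+0.101)^4 = 82203.28649
Total PV = 91094.85494 + 82203.28649 = 173298.14143

$173298.14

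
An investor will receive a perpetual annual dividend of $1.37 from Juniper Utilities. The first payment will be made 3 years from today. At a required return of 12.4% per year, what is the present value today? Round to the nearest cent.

$8.75

Value at end of year 2: C / r = $1.37 / 0.124 = $11.0484
Discount to today: PV = $11.0484 / (1 + 0.124)^2 = $11.0484 / 1.263376 = $8.75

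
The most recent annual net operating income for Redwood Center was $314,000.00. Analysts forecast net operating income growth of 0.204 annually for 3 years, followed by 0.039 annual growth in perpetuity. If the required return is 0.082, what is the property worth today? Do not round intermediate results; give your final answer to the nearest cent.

D_1 = 378056.00000
D_2 = 455179.42400
D_3 = 548036.02650
Terminal value at year 3: TV = D_3×(1+g_2)/(r−g_2) = 569409.43153/0.043 = 13242079.80301
P_0 = D_1/(1+r)^1 + D_2/(1+r)^2 + D_3/(1+r)^3 + TV/(1+r)^3
    = 349404.80591 + 388801.65094 + 432640.65410 + 10453805.57234 = 11624652.68330

$11624652.68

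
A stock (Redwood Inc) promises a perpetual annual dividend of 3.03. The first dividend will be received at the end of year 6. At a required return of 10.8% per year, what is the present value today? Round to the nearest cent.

16.80

Value at end of year 5: C / r = 3.03 / 0.108 = 28.0556
Discount to today: PV = 28.0556 / (1 + 0.108)^5 = 28.0556 / 1.669932 = 16.80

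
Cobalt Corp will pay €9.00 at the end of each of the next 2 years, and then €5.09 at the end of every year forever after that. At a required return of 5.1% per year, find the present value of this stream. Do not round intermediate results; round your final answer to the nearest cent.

PV of 2-year annuity: €9.00 × [1 − (1+0.051)^−2] / 0.051 = 16.71101
Perpetuity value at year 2: €5.09 / 0.051 = 99.80392
PV of perpetuity: 99.80392 / (1+0.051)^2 = 90.35292
Total PV = 16.71101 + 90.35292 = 107.06393

€107.06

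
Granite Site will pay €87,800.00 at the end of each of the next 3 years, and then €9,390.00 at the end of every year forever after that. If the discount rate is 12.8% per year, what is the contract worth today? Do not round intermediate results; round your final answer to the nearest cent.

PV of 3-year annuity: €87,800.00 × [1 − (1+0.128)^−3] / 0.128 = 208015.25281
Perpetuity value at year 3: €9,390.00 / 0.128 = 73359.37500
PV of perpetuity: 73359.37500 / (1+0.128)^3 = 51112.64124
Total PV = 208015.25281 + 51112.64124 = 259127.89405

€259127.89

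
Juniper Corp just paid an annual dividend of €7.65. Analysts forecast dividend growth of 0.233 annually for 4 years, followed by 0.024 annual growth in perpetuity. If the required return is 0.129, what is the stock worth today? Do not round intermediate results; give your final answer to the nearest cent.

€144.46

D_1 = 9.43245
D_2 = 11.63021
D_3 = 14.34005
D_4 = 17.68128
Terminal value at year 4: TV = D_4×(1+g_2)/(r−g_2) = 18.10563/0.105 = 172.43459
P_0 = D_1/(1+r)^1 + D_2/(1+r)^2 + D_3/(1+r)^3 + D_4/(1+r)^4 + TV/(1+r)^4
    = 8.35469 + 9.12430 + 9.96481 + 10.88273 + 106.13256 = 144.45909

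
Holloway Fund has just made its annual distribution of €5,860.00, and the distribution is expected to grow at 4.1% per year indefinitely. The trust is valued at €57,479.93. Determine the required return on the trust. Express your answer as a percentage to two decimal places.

14.71%

D₁ = €5,860.00 × 1.041 = €6,100.2600
P = D₁/(r − g) ⇒ r = D₁/P + g = €6,100.2600/€57,479.93 + 0.041 = 0.106129 + 0.041 = 0.147129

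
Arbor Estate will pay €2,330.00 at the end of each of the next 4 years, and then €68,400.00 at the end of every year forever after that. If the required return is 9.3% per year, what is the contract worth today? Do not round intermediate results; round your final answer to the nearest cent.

PV of 4-year annuity: €2,330.00 × [1 − (1+0.093)^−4] / 0.093 = 7499.10739
Perpetuity value at year 4: €68,400.00 / 0.093 = 735483.87097
PV of perpetuity: 735483.87097 / (1+0.093)^4 = 515338.40073
Total PV = 7499.10739 + 515338.40073 = 522837.50813

€522837.51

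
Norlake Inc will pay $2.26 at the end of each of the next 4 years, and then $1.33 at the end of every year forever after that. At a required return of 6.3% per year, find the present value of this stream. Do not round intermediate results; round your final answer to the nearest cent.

PV of 4-year annuity: $2.26 × [1 − (1+0.063)^−4] / 0.063 = 7.77764
Perpetuity value at year 4: $1.33 / 0.063 = 21.11111
PV of perpetuity: 21.11111 / (1+0.063)^4 = 16.53400
Total PV = 7.77764 + 16.53400 = 24.31164

$24.31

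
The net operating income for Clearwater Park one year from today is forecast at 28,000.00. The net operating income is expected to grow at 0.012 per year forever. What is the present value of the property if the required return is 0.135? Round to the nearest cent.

227642.28

Growing perpetuity: P = D₁ / (r − g) = 28,000.0000 / (0.135 − 0.012) = 227,642.28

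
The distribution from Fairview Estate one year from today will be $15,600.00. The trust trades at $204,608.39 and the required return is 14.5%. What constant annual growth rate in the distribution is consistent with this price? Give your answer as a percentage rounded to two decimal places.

6.88%

P = D₁/(r−g) ⇒ g = r − D₁/P = 0.145 − $15,600.00/$204,608.39 = 0.068757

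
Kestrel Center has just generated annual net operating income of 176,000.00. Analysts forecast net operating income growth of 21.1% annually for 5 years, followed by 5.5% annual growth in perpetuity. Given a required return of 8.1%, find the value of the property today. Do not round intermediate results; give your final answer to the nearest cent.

D_1 = 213136.00000
D_2 = 258107.69600
D_3 = 312568.41986
D_4 = 378520.35645
D_5 = 458388.15166
Terminal value at year 5: TV = D_5×(1+g_2)/(r−g_2) = 483599.50000/0.026 = 18599980.76910
P_0 = D_1/(1+r)^1 + D_2/(1+r)^2 + D_3/(1+r)^3 + D_4/(1+r)^4 + D_5/(1+r)^5 + TV/(1+r)^5
    = 197165.58742 + 220876.52763 + 247438.92225 + 277195.68441 + 310530.96561 + 12600391.10448 = 13853598.79180

13853598.79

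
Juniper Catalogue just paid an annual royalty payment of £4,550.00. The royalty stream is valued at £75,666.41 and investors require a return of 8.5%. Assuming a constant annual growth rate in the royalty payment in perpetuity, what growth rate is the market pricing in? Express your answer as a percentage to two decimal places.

2.35%

P = D₀(1+g)/(r−g) ⇒ P(r−g) = D₀(1+g) ⇒ g(P+D₀) = P·r − D₀
g = (P·r − D₀)/(P + D₀) = (£75,666.41×0.085 − £4,550.00) / (£75,666.41 + £4,550.00) = 0.023457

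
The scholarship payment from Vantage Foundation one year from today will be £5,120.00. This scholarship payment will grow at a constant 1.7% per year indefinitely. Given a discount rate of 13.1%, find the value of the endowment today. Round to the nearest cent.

£44912.28

Growing perpetuity: P = D₁ / (r − g) = £5,120.0000 / (0.131 − 0.017) = £44,912.28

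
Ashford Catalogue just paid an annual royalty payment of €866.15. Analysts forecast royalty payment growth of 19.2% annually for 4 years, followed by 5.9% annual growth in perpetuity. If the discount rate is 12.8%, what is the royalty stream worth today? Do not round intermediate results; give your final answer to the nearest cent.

D_1 = 1032.45080
D_2 = 1230.68135
D_3 = 1466.97217
D_4 = 1748.63083
Terminal value at year 4: TV = D_4×(1+g_2)/(r−g_2) = 1851.80005/0.069 = 26837.68188
P_0 = D_1/(1+r)^1 + D_2/(1+r)^2 + D_3/(1+r)^3 + D_4/(1+r)^4 + TV/(1+r)^4
    = 915.29326 + 967.22480 + 1022.10280 + 1080.09445 + 16577.10171 = 20561.81701

€20561.82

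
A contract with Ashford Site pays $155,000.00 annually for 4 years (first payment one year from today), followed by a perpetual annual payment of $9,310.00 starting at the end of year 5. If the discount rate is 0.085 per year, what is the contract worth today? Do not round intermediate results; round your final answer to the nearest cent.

$586751.09

PV of 4-year annuity: $155,000.00 × [1 − (1+0.085)^−4] / 0.085 = 507717.48163
Perpetuity value at year 4: $9,310.00 / 0.085 = 109529.41176
PV of perpetuity: 109529.41176 / (1+0.085)^4 = 79033.60690
Total PV = 507717.48163 + 79033.60690 = 586751.08853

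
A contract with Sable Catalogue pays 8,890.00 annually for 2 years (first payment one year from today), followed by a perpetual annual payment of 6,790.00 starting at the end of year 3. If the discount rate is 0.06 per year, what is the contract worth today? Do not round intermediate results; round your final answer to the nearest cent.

PV of 2-year annuity: 8,890.00 × [1 − (1+0.06)^−2] / 0.06 = 16298.86080
Perpetuity value at year 2: 6,790.00 / 0.06 = 113166.66667
PV of perpetuity: 113166.66667 / (1+0.06)^2 = 100717.93046
Total PV = 16298.86080 + 100717.93046 = 117016.79127

117016.79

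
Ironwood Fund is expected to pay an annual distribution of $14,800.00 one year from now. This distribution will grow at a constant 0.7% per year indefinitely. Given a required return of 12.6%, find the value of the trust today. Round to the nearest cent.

Growing perpetuity: P = D₁ / (r − g) = $14,800.0000 / (0.126 − 0.007) = $124,369.75

$124369.75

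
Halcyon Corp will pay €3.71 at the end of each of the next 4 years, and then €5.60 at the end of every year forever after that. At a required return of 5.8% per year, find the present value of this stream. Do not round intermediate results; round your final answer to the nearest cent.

PV of 4-year annuity: €3.71 × [1 − (1+0.058)^−4] / 0.058 = 12.91464
Perpetuity value at year 4: €5.60 / 0.058 = 96.55172
PV of perpetuity: 96.55172 / (1+0.058)^4 = 77.05793
Total PV = 12.91464 + 77.05793 = 89.97257

€89.97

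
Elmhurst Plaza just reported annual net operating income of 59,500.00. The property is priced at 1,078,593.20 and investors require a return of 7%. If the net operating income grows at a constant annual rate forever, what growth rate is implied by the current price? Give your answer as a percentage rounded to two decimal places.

P = D₀(1+g)/(r−g) ⇒ P(r−g) = D₀(1+g) ⇒ g(P+D₀) = P·r − D₀
g = (P·r − D₀)/(P + D₀) = (1,078,593.20×0.07 − 59,500.00) / (1,078,593.20 + 59,500.00) = 0.014060

1.41%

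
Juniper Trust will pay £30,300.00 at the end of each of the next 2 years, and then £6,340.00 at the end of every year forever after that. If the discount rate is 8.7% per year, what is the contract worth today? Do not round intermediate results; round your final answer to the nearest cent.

PV of 2-year annuity: £30,300.00 × [1 − (1+0.087)^−2] / 0.087 = 53518.75345
Perpetuity value at year 2: £6,340.00 / 0.087 = 72873.56322
PV of perpetuity: 72873.56322 / (1+0.087)^2 = 61675.24979
Total PV = 53518.75345 + 61675.24979 = 115194.00324

£115194.00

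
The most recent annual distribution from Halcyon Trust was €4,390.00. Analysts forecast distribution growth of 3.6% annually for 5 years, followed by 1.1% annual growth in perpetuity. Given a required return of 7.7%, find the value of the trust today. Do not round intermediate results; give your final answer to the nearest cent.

€74951.82

D_1 = 4548.04000
D_2 = 4711.76944
D_3 = 4881.39314
D_4 = 5057.12329
D_5 = 5239.17973
Terminal value at year 5: TV = D_5×(1+g_2)/(r−g_2) = 5296.81071/0.066 = 80254.70770
P_0 = D_1/(1+r)^1 + D_2/(1+r)^2 + D_3/(1+r)^3 + D_4/(1+r)^4 + D_5/(1+r)^5 + TV/(1+r)^5
    = 4222.87837 + 4062.11884 + 3907.47922 + 3758.72652 + 3615.63666 + 55384.97970 = 74951.81930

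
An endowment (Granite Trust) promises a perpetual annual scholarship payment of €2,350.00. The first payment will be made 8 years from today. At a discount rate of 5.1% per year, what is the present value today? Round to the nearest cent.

Value at end of year 7: C / r = €2,350.00 / 0.051 = €46,078.4314
Discount to today: PV = €46,078.4314 / (1 + 0.051)^7 = €46,078.4314 / 1.416508 = €32,529.60

€32529.60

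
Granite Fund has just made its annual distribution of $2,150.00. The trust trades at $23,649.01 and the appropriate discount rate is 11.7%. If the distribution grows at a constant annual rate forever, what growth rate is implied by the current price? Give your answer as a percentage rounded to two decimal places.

2.39%

P = D₀(1+g)/(r−g) ⇒ P(r−g) = D₀(1+g) ⇒ g(P+D₀) = P·r − D₀
g = (P·r − D₀)/(P + D₀) = ($23,649.01×0.117 − $2,150.00) / ($23,649.01 + $2,150.00) = 0.023913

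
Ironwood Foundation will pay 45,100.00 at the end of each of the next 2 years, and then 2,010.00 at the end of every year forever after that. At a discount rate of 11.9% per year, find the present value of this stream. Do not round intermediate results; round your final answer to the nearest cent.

89810.86

PV of 2-year annuity: 45,100.00 × [1 − (1+0.119)^−2] / 0.119 = 76321.57526
Perpetuity value at year 2: 2,010.00 / 0.119 = 16890.75630
PV of perpetuity: 16890.75630 / (1+0.119)^2 = 13489.28477
Total PV = 76321.57526 + 13489.28477 = 89810.86003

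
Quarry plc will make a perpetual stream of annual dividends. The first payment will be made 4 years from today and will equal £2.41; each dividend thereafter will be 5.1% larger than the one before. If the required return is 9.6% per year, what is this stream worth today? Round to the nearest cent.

Value at end of year 3: C₁ / (r − g) = £2.41 / (0.096 − 0.051) = £53.5556
Discount to today: PV = £53.5556 / (1 + 0.096)^3 = £53.5556 / 1.316533 = £40.68

£40.68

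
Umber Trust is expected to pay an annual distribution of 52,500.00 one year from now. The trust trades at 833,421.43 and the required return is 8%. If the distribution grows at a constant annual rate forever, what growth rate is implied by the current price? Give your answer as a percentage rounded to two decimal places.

1.70%

P = D₁/(r−g) ⇒ g = r − D₁/P = 0.08 − 52,500.00/833,421.43 = 0.017007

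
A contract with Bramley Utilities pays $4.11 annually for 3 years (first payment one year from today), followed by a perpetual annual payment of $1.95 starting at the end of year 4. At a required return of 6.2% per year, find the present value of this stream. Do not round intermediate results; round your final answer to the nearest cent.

$37.20

PV of 3-year annuity: $4.11 × [1 − (1+0.062)^−3] / 0.062 = 10.94555
Perpetuity value at year 3: $1.95 / 0.062 = 31.45161
PV of perpetuity: 31.45161 / (1+0.062)^3 = 26.25847
Total PV = 10.94555 + 26.25847 = 37.20402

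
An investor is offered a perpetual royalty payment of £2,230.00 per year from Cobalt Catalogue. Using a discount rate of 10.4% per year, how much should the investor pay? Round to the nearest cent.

£21442.31

Level perpetuity: PV = C / r = £2,230.00 / 0.104 = £21,442.31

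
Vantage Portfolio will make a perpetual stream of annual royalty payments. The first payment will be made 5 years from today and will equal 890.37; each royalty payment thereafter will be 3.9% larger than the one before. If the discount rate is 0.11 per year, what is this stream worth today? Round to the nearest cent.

Value at end of year 4: C₁ / (r − g) = 890.37 / (0.11 − 0.039) = 12,540.4225
Discount to today: PV = 12,540.4225 / (1 + 0.11)^4 = 12,540.4225 / 1.518070 = 8,260.76

8260.76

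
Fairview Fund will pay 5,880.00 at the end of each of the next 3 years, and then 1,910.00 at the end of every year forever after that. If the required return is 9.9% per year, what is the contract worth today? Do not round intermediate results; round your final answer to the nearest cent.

PV of 3-year annuity: 5,880.00 × [1 − (1+0.099)^−3] / 0.099 = 14648.47145
Perpetuity value at year 3: 1,910.00 / 0.099 = 19292.92929
PV of perpetuity: 19292.92929 / (1+0.099)^3 = 14534.66731
Total PV = 14648.47145 + 14534.66731 = 29183.13876

29183.14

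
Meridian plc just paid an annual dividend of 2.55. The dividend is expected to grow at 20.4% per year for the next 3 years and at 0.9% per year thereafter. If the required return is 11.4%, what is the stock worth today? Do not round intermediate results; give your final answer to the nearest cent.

39.89

D_1 = 3.07020
D_2 = 3.69652
D_3 = 4.45061
Terminal value at year 3: TV = D_3×(1+g_2)/(r−g_2) = 4.49067/0.105 = 42.76825
P_0 = D_1/(1+r)^1 + D_2/(1+r)^2 + D_3/(1+r)^3 + TV/(1+r)^3
    = 2.75601 + 2.97867 + 3.21932 + 30.93613 = 39.89013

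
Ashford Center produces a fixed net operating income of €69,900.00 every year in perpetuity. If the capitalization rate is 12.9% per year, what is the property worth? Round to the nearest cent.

€541860.47

Level perpetuity: PV = C / r = €69,900.00 / 0.129 = €541,860.47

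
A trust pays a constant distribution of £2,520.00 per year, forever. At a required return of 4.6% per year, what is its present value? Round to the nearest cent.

Level perpetuity: PV = C / r = £2,520.00 / 0.046 = £54,782.61

£54782.61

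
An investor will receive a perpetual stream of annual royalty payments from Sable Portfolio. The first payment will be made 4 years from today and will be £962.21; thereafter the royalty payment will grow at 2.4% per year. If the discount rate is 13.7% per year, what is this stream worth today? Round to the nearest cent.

Value at end of year 3: C₁ / (r − g) = £962.21 / (0.137 − 0.024) = £8,515.1327
Discount to today: PV = £8,515.1327 / (1 + 0.137)^3 = £8,515.1327 / 1.469878 = £5,793.09

£5793.09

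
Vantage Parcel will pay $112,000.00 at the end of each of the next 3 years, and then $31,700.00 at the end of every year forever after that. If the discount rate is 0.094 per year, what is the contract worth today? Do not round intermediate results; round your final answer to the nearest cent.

PV of 3-year annuity: $112,000.00 × [1 − (1+0.094)^−3] / 0.094 = 281496.04427
Perpetuity value at year 3: $31,700.00 / 0.094 = 337234.04255
PV of perpetuity: 337234.04255 / (1+0.094)^3 = 257560.60860
Total PV = 281496.04427 + 257560.60860 = 539056.65286

$539056.65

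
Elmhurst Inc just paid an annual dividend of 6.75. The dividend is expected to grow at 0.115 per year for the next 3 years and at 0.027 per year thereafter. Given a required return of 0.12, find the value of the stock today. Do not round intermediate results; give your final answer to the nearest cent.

D_1 = 7.52625
D_2 = 8.39177
D_3 = 9.35682
Terminal value at year 3: TV = D_3×(1+g_2)/(r−g_2) = 9.60946/0.093 = 103.32749
P_0 = D_1/(1+r)^1 + D_2/(1+r)^2 + D_3/(1+r)^3 + TV/(1+r)^3
    = 6.71987 + 6.68987 + 6.66000 + 73.54646 = 93.61620

93.62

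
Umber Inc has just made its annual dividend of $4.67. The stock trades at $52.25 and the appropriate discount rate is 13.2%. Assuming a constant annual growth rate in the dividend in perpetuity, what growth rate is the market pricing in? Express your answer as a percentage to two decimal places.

P = D₀(1+g)/(r−g) ⇒ P(r−g) = D₀(1+g) ⇒ g(P+D₀) = P·r − D₀
g = (P·r − D₀)/(P + D₀) = ($52.25×0.132 − $4.67) / ($52.25 + $4.67) = 0.039125

3.91%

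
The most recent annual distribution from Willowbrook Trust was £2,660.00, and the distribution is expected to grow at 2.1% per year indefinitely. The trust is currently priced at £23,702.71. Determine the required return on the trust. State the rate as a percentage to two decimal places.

D₁ = £2,660.00 × 1.021 = £2,715.8600
P = D₁/(r − g) ⇒ r = D₁/P + g = £2,715.8600/£23,702.71 + 0.021 = 0.114580 + 0.021 = 0.135580

13.56%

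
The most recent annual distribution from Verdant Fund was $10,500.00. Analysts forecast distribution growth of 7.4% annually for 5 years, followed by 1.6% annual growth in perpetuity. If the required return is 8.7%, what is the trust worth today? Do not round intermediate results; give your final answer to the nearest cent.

D_1 = 11277.00000
D_2 = 12111.49800
D_3 = 13007.74885
D_4 = 13970.32227
D_5 = 15004.12611
Terminal value at year 5: TV = D_5×(1+g_2)/(r−g_2) = 15244.19213/0.071 = 214706.93145
P_0 = D_1/(1+r)^1 + D_2/(1+r)^2 + D_3/(1+r)^3 + D_4/(1+r)^4 + D_5/(1+r)^5 + TV/(1+r)^5
    = 10374.42502 + 10250.35186 + 10127.76256 + 10006.63936 + 9886.96474 + 141481.07294 = 192127.21649

$192127.22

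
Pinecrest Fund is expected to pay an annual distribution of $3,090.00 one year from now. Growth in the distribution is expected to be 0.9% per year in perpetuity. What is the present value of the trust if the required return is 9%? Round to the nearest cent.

$38148.15

Growing perpetuity: P = D₁ / (r − g) = $3,090.0000 / (0.09 − 0.009) = $38,148.15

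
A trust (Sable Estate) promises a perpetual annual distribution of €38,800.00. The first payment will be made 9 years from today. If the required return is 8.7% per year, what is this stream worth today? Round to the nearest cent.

Value at end of year 8: C / r = €38,800.00 / 0.087 = €445,977.0115
Discount to today: PV = €445,977.0115 / (1 + 0.087)^8 = €445,977.0115 / 1.949110 = €228,810.59

€228810.59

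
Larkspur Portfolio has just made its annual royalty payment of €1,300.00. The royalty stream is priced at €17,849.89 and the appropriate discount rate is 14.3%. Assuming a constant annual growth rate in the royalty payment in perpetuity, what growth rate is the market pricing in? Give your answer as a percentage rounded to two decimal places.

6.54%

P = D₀(1+g)/(r−g) ⇒ P(r−g) = D₀(1+g) ⇒ g(P+D₀) = P·r − D₀
g = (P·r − D₀)/(P + D₀) = (€17,849.89×0.143 − €1,300.00) / (€17,849.89 + €1,300.00) = 0.065407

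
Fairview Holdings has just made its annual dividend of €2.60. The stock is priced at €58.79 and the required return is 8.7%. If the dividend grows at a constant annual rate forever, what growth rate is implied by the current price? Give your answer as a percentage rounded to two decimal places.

P = D₀(1+g)/(r−g) ⇒ P(r−g) = D₀(1+g) ⇒ g(P+D₀) = P·r − D₀
g = (P·r − D₀)/(P + D₀) = (€58.79×0.087 − €2.60) / (€58.79 + €2.60) = 0.040963

4.10%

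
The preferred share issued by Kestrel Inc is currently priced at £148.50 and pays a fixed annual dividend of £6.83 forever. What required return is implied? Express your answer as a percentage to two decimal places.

4.60%

P = C/r ⇒ r = C/P = £6.83/£148.50 = 0.045993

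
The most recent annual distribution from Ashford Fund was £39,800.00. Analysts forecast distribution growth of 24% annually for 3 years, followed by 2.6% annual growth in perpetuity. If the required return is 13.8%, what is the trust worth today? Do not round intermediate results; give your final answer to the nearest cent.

D_1 = 49352.00000
D_2 = 61196.48000
D_3 = 75883.63520
Terminal value at year 3: TV = D_3×(1+g_2)/(r−g_2) = 77856.60972/0.112 = 695148.30103
P_0 = D_1/(1+r)^1 + D_2/(1+r)^2 + D_3/(1+r)^3 + TV/(1+r)^3
    = 43367.31107 + 47254.36356 + 51489.81618 + 471683.49464 = 613794.98545

£613794.99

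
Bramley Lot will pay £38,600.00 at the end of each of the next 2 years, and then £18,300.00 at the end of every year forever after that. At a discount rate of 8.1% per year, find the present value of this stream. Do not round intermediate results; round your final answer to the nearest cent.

£262076.63

PV of 2-year annuity: £38,600.00 × [1 − (1+0.081)^−2] / 0.081 = 68739.75770
Perpetuity value at year 2: £18,300.00 / 0.081 = 225925.92593
PV of perpetuity: 225925.92593 / (1+0.081)^2 = 193336.86981
Total PV = 68739.75770 + 193336.86981 = 262076.62752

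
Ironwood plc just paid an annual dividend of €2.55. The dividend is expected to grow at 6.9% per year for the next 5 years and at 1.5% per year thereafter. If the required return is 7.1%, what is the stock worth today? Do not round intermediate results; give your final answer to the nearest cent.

€58.47

D_1 = 2.72595
D_2 = 2.91404
D_3 = 3.11511
D_4 = 3.33005
D_5 = 3.55983
Terminal value at year 5: TV = D_5×(1+g_2)/(r−g_2) = 3.61322/0.056 = 64.52184
P_0 = D_1/(1+r)^1 + D_2/(1+r)^2 + D_3/(1+r)^3 + D_4/(1+r)^4 + D_5/(1+r)^5 + TV/(1+r)^5
    = 2.54524 + 2.54049 + 2.53574 + 2.53101 + 2.52628 + 45.78881 = 58.46756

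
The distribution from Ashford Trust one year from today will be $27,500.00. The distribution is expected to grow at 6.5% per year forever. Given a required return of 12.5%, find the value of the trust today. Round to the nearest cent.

$458333.33

Growing perpetuity: P = D₁ / (r − g) = $27,500.0000 / (0.125 − 0.065) = $458,333.33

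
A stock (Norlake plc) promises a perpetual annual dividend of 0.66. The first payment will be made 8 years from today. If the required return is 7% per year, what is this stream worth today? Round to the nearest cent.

5.87

Value at end of year 7: C / r = 0.66 / 0.07 = 9.4286
Discount to today: PV = 9.4286 / (1 + 0.07)^7 = 9.4286 / 1.605781 = 5.87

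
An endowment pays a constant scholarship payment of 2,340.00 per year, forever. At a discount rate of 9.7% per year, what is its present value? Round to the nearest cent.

Level perpetuity: PV = C / r = 2,340.00 / 0.097 = 24,123.71

24123.71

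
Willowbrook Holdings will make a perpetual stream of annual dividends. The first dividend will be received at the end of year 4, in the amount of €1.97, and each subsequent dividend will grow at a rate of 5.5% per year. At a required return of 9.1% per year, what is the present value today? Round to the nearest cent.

Value at end of year 3: C₁ / (r − g) = €1.97 / (0.091 − 0.055) = €54.7222
Discount to today: PV = €54.7222 / (1 + 0.091)^3 = €54.7222 / 1.298597 = €42.14

€42.14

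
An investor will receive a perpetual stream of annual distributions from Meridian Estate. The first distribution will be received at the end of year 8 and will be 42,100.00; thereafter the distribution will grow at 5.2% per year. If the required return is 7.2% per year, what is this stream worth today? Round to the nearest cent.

1293863.92

Value at end of year 7: C₁ / (r − g) = 42,100.00 / (0.072 − 0.052) = 2,105,000.0000
Discount to today: PV = 2,105,000.0000 / (1 + 0.072)^7 = 2,105,000.0000 / 1.626910 = 1,293,863.92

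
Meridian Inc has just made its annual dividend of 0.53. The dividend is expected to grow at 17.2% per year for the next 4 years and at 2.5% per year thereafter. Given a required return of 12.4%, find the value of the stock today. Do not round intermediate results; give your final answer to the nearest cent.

D_1 = 0.62116
D_2 = 0.72800
D_3 = 0.85322
D_4 = 0.99997
Terminal value at year 4: TV = D_4×(1+g_2)/(r−g_2) = 1.02497/0.099 = 10.35321
P_0 = D_1/(1+r)^1 + D_2/(1+r)^2 + D_3/(1+r)^3 + D_4/(1+r)^4 + TV/(1+r)^4
    = 0.55263 + 0.57623 + 0.60084 + 0.62650 + 6.48649 = 8.84270

8.84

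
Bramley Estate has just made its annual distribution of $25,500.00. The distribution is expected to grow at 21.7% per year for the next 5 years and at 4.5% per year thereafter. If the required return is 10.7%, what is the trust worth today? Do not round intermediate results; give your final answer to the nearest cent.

D_1 = 31033.50000
D_2 = 37767.76950
D_3 = 45963.37548
D_4 = 55937.42796
D_5 = 68075.84983
Terminal value at year 5: TV = D_5×(1+g_2)/(r−g_2) = 71139.26307/0.062 = 1147407.46888
P_0 = D_1/(1+r)^1 + D_2/(1+r)^2 + D_3/(1+r)^3 + D_4/(1+r)^4 + D_5/(1+r)^5 + TV/(1+r)^5
    = 28033.87534 + 30819.53594 + 33882.00112 + 37248.77630 + 40950.10005 + 690207.33152 = 861141.62027

$861141.62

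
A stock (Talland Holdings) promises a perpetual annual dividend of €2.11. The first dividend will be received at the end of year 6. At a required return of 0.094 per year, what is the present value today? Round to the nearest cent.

€14.32

Value at end of year 5: C / r = €2.11 / 0.094 = €22.4468
Discount to today: PV = €22.4468 / (1 + 0.094)^5 = €22.4468 / 1.567064 = €14.32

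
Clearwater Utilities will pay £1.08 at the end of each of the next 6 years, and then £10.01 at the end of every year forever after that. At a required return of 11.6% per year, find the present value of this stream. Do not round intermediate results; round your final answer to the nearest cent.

£49.16

PV of 6-year annuity: £1.08 × [1 − (1+0.116)^−6] / 0.116 = 4.49108
Perpetuity value at year 6: £10.01 / 0.116 = 86.29310
PV of perpetuity: 86.29310 / (1+0.116)^6 = 44.66743
Total PV = 4.49108 + 44.66743 = 49.15851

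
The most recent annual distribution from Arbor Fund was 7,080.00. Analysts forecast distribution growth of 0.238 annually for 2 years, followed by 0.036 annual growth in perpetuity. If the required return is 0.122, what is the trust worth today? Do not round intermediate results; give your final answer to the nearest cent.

D_1 = 8765.04000
D_2 = 10851.11952
Terminal value at year 2: TV = D_2×(1+g_2)/(r−g_2) = 11241.75982/0.086 = 130718.13747
P_0 = D_1/(1+r)^1 + D_2/(1+r)^2 + TV/(1+r)^2
    = 7811.97861 + 8619.63415 + 103836.52304 = 120268.13580

120268.14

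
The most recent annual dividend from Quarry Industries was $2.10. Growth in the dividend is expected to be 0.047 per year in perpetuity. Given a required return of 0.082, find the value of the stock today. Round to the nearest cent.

$62.82

D₁ = D₀ × (1 + g) = $2.10 × 1.047 = $2.1987
Growing perpetuity: P = D₁ / (r − g) = $2.1987 / (0.082 − 0.047) = $62.82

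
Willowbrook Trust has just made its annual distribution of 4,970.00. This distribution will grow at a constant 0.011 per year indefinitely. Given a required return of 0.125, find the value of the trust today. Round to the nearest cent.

D₁ = D₀ × (1 + g) = 4,970.00 × 1.011 = 5,024.6700
Growing perpetuity: P = D₁ / (r − g) = 5,024.6700 / (0.125 − 0.011) = 44,076.05

44076.05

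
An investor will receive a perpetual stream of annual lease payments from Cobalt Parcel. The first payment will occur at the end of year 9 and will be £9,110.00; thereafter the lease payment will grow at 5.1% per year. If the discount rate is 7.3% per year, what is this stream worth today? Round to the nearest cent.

£235666.54

Value at end of year 8: C₁ / (r − g) = £9,110.00 / (0.073 − 0.051) = £414,090.9091
Discount to today: PV = £414,090.9091 / (1 + 0.073)^8 = £414,090.9091 / 1.757105 = £235,666.54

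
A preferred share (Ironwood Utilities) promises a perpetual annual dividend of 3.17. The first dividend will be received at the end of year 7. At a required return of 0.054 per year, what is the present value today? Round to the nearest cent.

Value at end of year 6: C / r = 3.17 / 0.054 = 58.7037
Discount to today: PV = 58.7037 / (1 + 0.054)^6 = 58.7037 / 1.371020 = 42.82

42.82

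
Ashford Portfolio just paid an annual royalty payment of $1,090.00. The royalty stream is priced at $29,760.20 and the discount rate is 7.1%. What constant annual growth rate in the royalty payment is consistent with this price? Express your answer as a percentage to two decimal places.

P = D₀(1+g)/(r−g) ⇒ P(r−g) = D₀(1+g) ⇒ g(P+D₀) = P·r − D₀
g = (P·r − D₀)/(P + D₀) = ($29,760.20×0.071 − $1,090.00) / ($29,760.20 + $1,090.00) = 0.033159

3.32%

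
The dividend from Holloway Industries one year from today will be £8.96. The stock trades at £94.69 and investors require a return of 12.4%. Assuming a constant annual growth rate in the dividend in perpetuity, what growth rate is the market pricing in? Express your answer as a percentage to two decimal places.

P = D₁/(r−g) ⇒ g = r − D₁/P = 0.124 − £8.96/£94.69 = 0.029375

2.94%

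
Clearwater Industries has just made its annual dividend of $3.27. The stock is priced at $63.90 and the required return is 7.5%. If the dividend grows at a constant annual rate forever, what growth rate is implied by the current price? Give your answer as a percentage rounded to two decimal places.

P = D₀(1+g)/(r−g) ⇒ P(r−g) = D₀(1+g) ⇒ g(P+D₀) = P·r − D₀
g = (P·r − D₀)/(P + D₀) = ($63.90×0.075 − $3.27) / ($63.90 + $3.27) = 0.022666

2.27%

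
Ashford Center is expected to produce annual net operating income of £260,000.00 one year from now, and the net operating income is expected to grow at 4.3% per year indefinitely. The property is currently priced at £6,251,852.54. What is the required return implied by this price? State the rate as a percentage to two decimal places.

8.46%

P = D₁/(r − g) ⇒ r = D₁/P + g = £260,000.0000/£6,251,852.54 + 0.043 = 0.041588 + 0.043 = 0.084588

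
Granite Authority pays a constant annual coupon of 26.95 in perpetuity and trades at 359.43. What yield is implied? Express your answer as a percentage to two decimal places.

7.50%

P = C/r ⇒ r = C/P = 26.95/359.43 = 0.074980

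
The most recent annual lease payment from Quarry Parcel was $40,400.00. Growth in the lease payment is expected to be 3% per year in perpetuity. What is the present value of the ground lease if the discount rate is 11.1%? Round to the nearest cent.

$513728.40

D₁ = D₀ × (1 + g) = $40,400.00 × 1.03 = $41,612.0000
Growing perpetuity: P = D₁ / (r − g) = $41,612.0000 / (0.111 − 0.03) = $513,728.40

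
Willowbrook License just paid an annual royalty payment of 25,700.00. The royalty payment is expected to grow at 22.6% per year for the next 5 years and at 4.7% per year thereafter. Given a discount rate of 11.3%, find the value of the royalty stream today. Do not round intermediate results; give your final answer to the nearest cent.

D_1 = 31508.20000
D_2 = 38629.05320
D_3 = 47359.21922
D_4 = 58062.40277
D_5 = 71184.50579
Terminal value at year 5: TV = D_5×(1+g_2)/(r−g_2) = 74530.17757/0.066 = 1129245.11463
P_0 = D_1/(1+r)^1 + D_2/(1+r)^2 + D_3/(1+r)^3 + D_4/(1+r)^4 + D_5/(1+r)^5 + TV/(1+r)^5
    = 28309.25427 + 31183.41935 + 34349.39094 + 37836.79541 + 41678.26700 + 661168.87203 = 834525.99901

834526.00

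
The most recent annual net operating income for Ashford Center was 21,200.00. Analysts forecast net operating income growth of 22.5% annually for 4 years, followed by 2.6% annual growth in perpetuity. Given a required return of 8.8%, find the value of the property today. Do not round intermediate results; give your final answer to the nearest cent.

678867.02

D_1 = 25970.00000
D_2 = 31813.25000
D_3 = 38971.23125
D_4 = 47739.75828
Terminal value at year 4: TV = D_4×(1+g_2)/(r−g_2) = 48980.99200/0.062 = 790015.99994
P_0 = D_1/(1+r)^1 + D_2/(1+r)^2 + D_3/(1+r)^3 + D_4/(1+r)^4 + TV/(1+r)^4
    = 23869.48529 + 26875.10982 + 30259.19994 + 34069.41169 + 563793.81286 = 678867.01960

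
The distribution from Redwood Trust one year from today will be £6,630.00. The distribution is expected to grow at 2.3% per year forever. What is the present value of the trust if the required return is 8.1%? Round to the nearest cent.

Growing perpetuity: P = D₁ / (r − g) = £6,630.0000 / (0.081 − 0.023) = £114,310.34

£114310.34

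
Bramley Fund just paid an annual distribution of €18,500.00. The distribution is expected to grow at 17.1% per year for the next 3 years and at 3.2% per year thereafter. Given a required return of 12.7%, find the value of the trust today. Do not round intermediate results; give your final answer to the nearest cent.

D_1 = 21663.50000
D_2 = 25367.95850
D_3 = 29705.87940
Terminal value at year 3: TV = D_3×(1+g_2)/(r−g_2) = 30656.46754/0.095 = 322699.65836
P_0 = D_1/(1+r)^1 + D_2/(1+r)^2 + D_3/(1+r)^3 + TV/(1+r)^3
    = 19222.27152 + 19972.74175 + 20752.51161 + 225437.81032 = 285385.33519

€285385.34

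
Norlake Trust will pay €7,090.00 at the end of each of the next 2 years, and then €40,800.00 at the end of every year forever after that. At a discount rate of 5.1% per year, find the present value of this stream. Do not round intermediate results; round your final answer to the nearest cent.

PV of 2-year annuity: €7,090.00 × [1 − (1+0.051)^−2] / 0.051 = 13164.56349
Perpetuity value at year 2: €40,800.00 / 0.051 = 800000.00000
PV of perpetuity: 800000.00000 / (1+0.051)^2 = 724243.41459
Total PV = 13164.56349 + 724243.41459 = 737407.97808

€737407.98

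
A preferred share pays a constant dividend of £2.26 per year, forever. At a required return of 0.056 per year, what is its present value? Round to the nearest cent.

£40.36

Level perpetuity: PV = C / r = £2.26 / 0.056 = £40.36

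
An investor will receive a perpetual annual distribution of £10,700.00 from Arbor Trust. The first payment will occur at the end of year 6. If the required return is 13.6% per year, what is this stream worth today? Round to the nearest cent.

£41586.58

Value at end of year 5: C / r = £10,700.00 / 0.136 = £78,676.4706
Discount to today: PV = £78,676.4706 / (1 + 0.136)^5 = £78,676.4706 / 1.891872 = £41,586.58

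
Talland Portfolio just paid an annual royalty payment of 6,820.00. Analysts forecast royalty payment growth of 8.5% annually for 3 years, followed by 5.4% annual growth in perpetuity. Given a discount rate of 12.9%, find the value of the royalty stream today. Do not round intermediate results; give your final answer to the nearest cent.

103975.23

D_1 = 7399.70000
D_2 = 8028.67450
D_3 = 8711.11183
Terminal value at year 3: TV = D_3×(1+g_2)/(r−g_2) = 9181.51187/0.075 = 122420.15829
P_0 = D_1/(1+r)^1 + D_2/(1+r)^2 + D_3/(1+r)^3 + TV/(1+r)^3
    = 6554.20726 + 6298.77314 + 6053.29394 + 85068.95755 = 103975.23190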